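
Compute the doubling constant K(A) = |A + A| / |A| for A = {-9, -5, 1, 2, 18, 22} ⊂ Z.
K = |A + A| / |A| = 20/6 = 10/3

Enumerate A + A = {a + b : a, b ∈ A}. With |A| = 6, there are |A|^2 = 36 ordered sum pairs; collecting distinct values, A + A = {-18, -14, -10, -8, -7, -4, -3, 2, 3, 4, 9, 13, 17, 19, 20, 23, 24, 36, 40, 44}, so |A + A| = 20. Thus K = 20/6 = 10/3. For comparison, the minimum possible |A + A| over all 6-element sets is 2·6 − 1 = 11 (so min K = 11/6), attained only by arithmetic progressions.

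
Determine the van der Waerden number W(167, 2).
W(167, 2) = 167 + 1 = 168

A 2-term AP is any pair of integers, so a monochromatic 2-AP exists iff some colour is used at least twice. With 167 colours, the colouring i ↦ i on {1, ..., 167} uses each colour once, avoiding any monochromatic pair, so W(167, 2) > 167. For {1, ..., 168}, pigeonhole forces two integers of the same colour, which form a monochromatic 2-AP. Hence W(167, 2) = 168.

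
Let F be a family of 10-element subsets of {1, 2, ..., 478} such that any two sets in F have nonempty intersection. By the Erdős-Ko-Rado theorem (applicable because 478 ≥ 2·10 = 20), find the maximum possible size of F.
max |F| = C(477, 9) = 3265344427967623925

The Erdős-Ko-Rado theorem states: for n ≥ 2k, an intersecting family of k-subsets of an n-element set has size at most C(n − 1, k − 1), with equality for 'star' families {A ⊆ [n] : |A| = k, i ∈ A} (fix an element i). For n = 478, k = 10: C(477, 9) = 3265344427967623925.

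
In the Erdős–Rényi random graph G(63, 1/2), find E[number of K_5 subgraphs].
E[# K_5] = C(63, 5) · (1/2)^C(5, 2) = 7028847 / 2^10 ≈ 6864.108398

For each 5-subset S of vertices (there are C(63, 5) = 7028847 such S), let X_S = 1 if S induces a K_5 (all C(5, 2) = 10 edges present). Then P(X_S = 1) = (1/2)^10 = 1/1024. By linearity of expectation, E[# K_5] = C(63, 5) · (1/2)^10 = 7028847 / 1024 ≈ 6864.108398.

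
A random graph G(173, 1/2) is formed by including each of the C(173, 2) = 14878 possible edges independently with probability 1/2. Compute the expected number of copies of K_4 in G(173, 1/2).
E[# K_4] = C(173, 4) · (1/2)^C(4, 2) = 36041955 / 2^6 = 563155.546875

For each 4-subset S of vertices (there are C(173, 4) = 36041955 such S), let X_S = 1 if S induces a K_4 (all C(4, 2) = 6 edges present). Then P(X_S = 1) = (1/2)^6 = 1/64. By linearity of expectation, E[# K_4] = C(173, 4) · (1/2)^6 = 36041955 / 64 = 563155.546875.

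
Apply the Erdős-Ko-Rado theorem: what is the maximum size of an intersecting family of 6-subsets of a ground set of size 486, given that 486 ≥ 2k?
max |F| = C(485, 5) = 219050929097

Erdős-Ko-Rado (1961): when n ≥ 2k, max |F| = C(n−1, k−1). The bound is attained by the star {A : i ∈ A} for any fixed i ∈ [n]. Here C(486−1, 6−1) = C(485, 5) = 219050929097.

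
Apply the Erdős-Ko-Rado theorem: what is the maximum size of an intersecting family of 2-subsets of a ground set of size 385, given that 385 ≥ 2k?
max |F| = C(384, 1) = 384

Erdős-Ko-Rado (1961): when n ≥ 2k, max |F| = C(n−1, k−1). The bound is attained by the star {A : i ∈ A} for any fixed i ∈ [n]. Here C(385−1, 2−1) = C(384, 1) = 384.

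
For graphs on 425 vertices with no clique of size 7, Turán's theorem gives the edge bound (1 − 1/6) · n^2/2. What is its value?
Turán density bound = (5/6) · 425^2/2 = 903125/12 ≈ 75260.4167

Turán's theorem: ex(n, K_{r+1}) is achieved by the complete r-partite Turán graph T(n, r) with parts as balanced as possible, and is at most (1 − 1/r) · n^2/2. For r = 6, n = 425: the density bound is (5/6) · 180625/2 = 903125/12 ≈ 75260.4167. The integer-valued extremum is e(T(425, 6)) = 75260, which is strictly less than the density bound 903125/12 since 6 ∤ 425 (the parts of T(425, 6) cannot all be equal).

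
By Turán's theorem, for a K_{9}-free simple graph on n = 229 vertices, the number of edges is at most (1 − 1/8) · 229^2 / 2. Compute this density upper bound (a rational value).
Turán density bound = (7/8) · 229^2/2 = 367087/16 ≈ 22942.9375

Turán's theorem: ex(n, K_{r+1}) is achieved by the complete r-partite Turán graph T(n, r) with parts as balanced as possible, and is at most (1 − 1/r) · n^2/2. For r = 8, n = 229: the density bound is (7/8) · 52441/2 = 367087/16 ≈ 22942.9375. The integer-valued extremum is e(T(229, 8)) = 22942, which is strictly less than the density bound 367087/16 since 8 ∤ 229 (the parts of T(229, 8) cannot all be equal).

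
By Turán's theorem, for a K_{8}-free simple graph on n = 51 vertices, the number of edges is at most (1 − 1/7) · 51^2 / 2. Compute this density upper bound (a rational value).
Turán density bound = (6/7) · 51^2/2 = 7803/7 ≈ 1114.7143

Turán's theorem: ex(n, K_{r+1}) is achieved by the complete r-partite Turán graph T(n, r) with parts as balanced as possible, and is at most (1 − 1/r) · n^2/2. For r = 7, n = 51: the density bound is (6/7) · 2601/2 = 7803/7 ≈ 1114.7143. The integer-valued extremum is e(T(51, 7)) = 1114, which is strictly less than the density bound 7803/7 since 7 ∤ 51 (the parts of T(51, 7) cannot all be equal).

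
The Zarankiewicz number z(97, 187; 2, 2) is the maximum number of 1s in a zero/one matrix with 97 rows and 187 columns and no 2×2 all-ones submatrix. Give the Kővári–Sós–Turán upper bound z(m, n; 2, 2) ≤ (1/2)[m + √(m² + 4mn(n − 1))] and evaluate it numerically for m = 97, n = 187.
z(97, 187; 2, 2) ≤ (1/2)[97 + √(97² + 4·97·187·186)] = (1/2)[97 + √13504825] = 1885.9456

Kővári–Sós–Turán: let r_1, ..., r_97 be the row sums and z = Σ r_i the total number of 1s. Each pair of columns can share at most one row with both entries 1 (else a 2×2 all-ones block appears), so Σ_i C(r_i, 2) ≤ C(187, 2) = 17391. By convexity Σ_i C(r_i, 2) ≥ 97·C(z/97, 2) = z(z − 97)/(2·97), giving z² − 97z − 97·187·186 ≤ 0 and hence z ≤ (1/2)[97 + √(9409 + 4·3373854)] = (1/2)[97 + √13504825] ≈ (1/2)(97 + 3674.8912) = 1885.9456.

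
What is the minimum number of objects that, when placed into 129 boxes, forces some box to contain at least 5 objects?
n = (5 − 1)·129 + 1 = 517

By the generalised pigeonhole principle, to guarantee some box contains ≥ r objects we need more than (r − 1) · k objects total. Threshold: n = (r − 1) · k + 1. With r = 5 and k = 129: n = 4 · 129 + 1 = 516 + 1 = 517. For n = 516 = 4 · 129, we can put exactly 4 objects in every box, avoiding 5 in any single one — so 517 is tight.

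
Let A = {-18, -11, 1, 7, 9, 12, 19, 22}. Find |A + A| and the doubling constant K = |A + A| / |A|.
K = |A + A| / |A| = 33/8

Enumerate A + A = {a + b : a, b ∈ A}. With |A| = 8, there are |A|^2 = 64 ordered sum pairs; collecting distinct values, A + A = {-36, -29, -22, -17, -11, -10, -9, -6, -4, -2, 1, 2, 4, 8, 10, 11, 13, 14, 16, 18, 19, 20, 21, 23, 24, 26, 28, 29, 31, 34, 38, 41, 44}, so |A + A| = 33. Thus K = 33/8. For comparison, the minimum possible |A + A| over all 8-element sets is 2·8 − 1 = 15 (so min K = 15/8), attained only by arithmetic progressions.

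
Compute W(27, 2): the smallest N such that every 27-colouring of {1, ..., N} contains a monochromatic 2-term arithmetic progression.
W(27, 2) = 27 + 1 = 28

A 2-term AP is any pair of integers, so a monochromatic 2-AP exists iff some colour is used at least twice. With 27 colours, the colouring i ↦ i on {1, ..., 27} uses each colour once, avoiding any monochromatic pair, so W(27, 2) > 27. For {1, ..., 28}, pigeonhole forces two integers of the same colour, which form a monochromatic 2-AP. Hence W(27, 2) = 28.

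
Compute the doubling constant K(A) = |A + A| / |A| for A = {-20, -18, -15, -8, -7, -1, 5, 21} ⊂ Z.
K = |A + A| / |A| = 33/8

Enumerate A + A = {a + b : a, b ∈ A}. With |A| = 8, there are |A|^2 = 64 ordered sum pairs; collecting distinct values, A + A = {-40, -38, -36, -35, -33, -30, -28, -27, -26, -25, -23, -22, -21, -19, -16, -15, -14, -13, -10, -9, -8, -3, -2, 1, 3, 4, 6, 10, 13, 14, 20, 26, 42}, so |A + A| = 33. Thus K = 33/8. For comparison, the minimum possible |A + A| over all 8-element sets is 2·8 − 1 = 15 (so min K = 15/8), attained only by arithmetic progressions.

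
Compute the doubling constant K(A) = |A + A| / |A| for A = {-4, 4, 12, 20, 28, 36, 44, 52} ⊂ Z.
K = |A + A| / |A| = 15/8

Enumerate A + A = {a + b : a, b ∈ A}. With |A| = 8, there are |A|^2 = 64 ordered sum pairs; collecting distinct values, A + A = {-8, 0, 8, 16, 24, 32, 40, 48, 56, 64, 72, 80, 88, 96, 104}, so |A + A| = 15. Thus K = 15/8. Here |A + A| = 2|A| − 1 = 15, the minimum possible — so K = 15/8 is minimal, which holds iff A is an arithmetic progression.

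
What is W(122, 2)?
W(122, 2) = 122 + 1 = 123

A 2-term AP is any pair of integers, so a monochromatic 2-AP exists iff some colour is used at least twice. With 122 colours, the colouring i ↦ i on {1, ..., 122} uses each colour once, avoiding any monochromatic pair, so W(122, 2) > 122. For {1, ..., 123}, pigeonhole forces two integers of the same colour, which form a monochromatic 2-AP. Hence W(122, 2) = 123.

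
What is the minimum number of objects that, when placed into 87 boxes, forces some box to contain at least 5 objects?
n = (5 − 1)·87 + 1 = 349

By the generalised pigeonhole principle, to guarantee some box contains ≥ r objects we need more than (r − 1) · k objects total. Threshold: n = (r − 1) · k + 1. With r = 5 and k = 87: n = 4 · 87 + 1 = 348 + 1 = 349. For n = 348 = 4 · 87, we can put exactly 4 objects in every box, avoiding 5 in any single one — so 349 is tight.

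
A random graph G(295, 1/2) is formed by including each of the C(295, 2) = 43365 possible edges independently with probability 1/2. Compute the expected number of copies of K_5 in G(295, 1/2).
E[# K_5] = C(295, 5) · (1/2)^C(5, 2) = 17994159309 / 2^10 ≈ 17572421.200195

For each 5-subset S of vertices (there are C(295, 5) = 17994159309 such S), let X_S = 1 if S induces a K_5 (all C(5, 2) = 10 edges present). Then P(X_S = 1) = (1/2)^10 = 1/1024. By linearity of expectation, E[# K_5] = C(295, 5) · (1/2)^10 = 17994159309 / 1024 ≈ 17572421.200195.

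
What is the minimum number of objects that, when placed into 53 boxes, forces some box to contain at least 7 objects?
n = (7 − 1)·53 + 1 = 319

By the generalised pigeonhole principle, to guarantee some box contains ≥ r objects we need more than (r − 1) · k objects total. Threshold: n = (r − 1) · k + 1. With r = 7 and k = 53: n = 6 · 53 + 1 = 318 + 1 = 319. For n = 318 = 6 · 53, we can put exactly 6 objects in every box, avoiding 7 in any single one — so 319 is tight.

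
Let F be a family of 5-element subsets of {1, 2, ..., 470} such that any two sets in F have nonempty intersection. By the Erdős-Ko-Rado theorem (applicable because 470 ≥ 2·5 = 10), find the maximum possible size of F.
max |F| = C(469, 4) = 1990262001

The Erdős-Ko-Rado theorem states: for n ≥ 2k, an intersecting family of k-subsets of an n-element set has size at most C(n − 1, k − 1), with equality for 'star' families {A ⊆ [n] : |A| = k, i ∈ A} (fix an element i). For n = 470, k = 5: C(469, 4) = 1990262001.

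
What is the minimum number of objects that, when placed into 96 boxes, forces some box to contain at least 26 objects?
n = (26 − 1)·96 + 1 = 2401

By the generalised pigeonhole principle, to guarantee some box contains ≥ r objects we need more than (r − 1) · k objects total. Threshold: n = (r − 1) · k + 1. With r = 26 and k = 96: n = 25 · 96 + 1 = 2400 + 1 = 2401. For n = 2400 = 25 · 96, we can put exactly 25 objects in every box, avoiding 26 in any single one — so 2401 is tight.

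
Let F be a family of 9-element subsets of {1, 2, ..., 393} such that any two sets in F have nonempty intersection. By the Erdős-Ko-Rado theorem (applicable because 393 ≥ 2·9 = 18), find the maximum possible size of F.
max |F| = C(392, 8) = 12869072102071185

The Erdős-Ko-Rado theorem states: for n ≥ 2k, an intersecting family of k-subsets of an n-element set has size at most C(n − 1, k − 1), with equality for 'star' families {A ⊆ [n] : |A| = k, i ∈ A} (fix an element i). For n = 393, k = 9: C(392, 8) = 12869072102071185.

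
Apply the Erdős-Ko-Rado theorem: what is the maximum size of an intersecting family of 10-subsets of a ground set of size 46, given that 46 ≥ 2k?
max |F| = C(45, 9) = 886163135

Erdős-Ko-Rado (1961): when n ≥ 2k, max |F| = C(n−1, k−1). The bound is attained by the star {A : i ∈ A} for any fixed i ∈ [n]. Here C(46−1, 10−1) = C(45, 9) = 886163135.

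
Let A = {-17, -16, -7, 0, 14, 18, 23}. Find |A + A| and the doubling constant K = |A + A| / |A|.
K = |A + A| / |A| = 27/7

Enumerate A + A = {a + b : a, b ∈ A}. With |A| = 7, there are |A|^2 = 49 ordered sum pairs; collecting distinct values, A + A = {-34, -33, -32, -24, -23, -17, -16, -14, -7, -3, -2, 0, 1, 2, 6, 7, 11, 14, 16, 18, 23, 28, 32, 36, 37, 41, 46}, so |A + A| = 27. Thus K = 27/7. For comparison, the minimum possible |A + A| over all 7-element sets is 2·7 − 1 = 13 (so min K = 13/7), attained only by arithmetic progressions.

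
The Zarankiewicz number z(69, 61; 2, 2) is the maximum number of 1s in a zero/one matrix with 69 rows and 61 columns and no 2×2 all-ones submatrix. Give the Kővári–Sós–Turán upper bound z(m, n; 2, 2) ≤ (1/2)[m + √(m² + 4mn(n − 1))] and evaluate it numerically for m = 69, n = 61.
z(69, 61; 2, 2) ≤ (1/2)[69 + √(69² + 4·69·61·60)] = (1/2)[69 + √1014921] = 538.2164

Kővári–Sós–Turán: let r_1, ..., r_69 be the row sums and z = Σ r_i the total number of 1s. Each pair of columns can share at most one row with both entries 1 (else a 2×2 all-ones block appears), so Σ_i C(r_i, 2) ≤ C(61, 2) = 1830. By convexity Σ_i C(r_i, 2) ≥ 69·C(z/69, 2) = z(z − 69)/(2·69), giving z² − 69z − 69·61·60 ≤ 0 and hence z ≤ (1/2)[69 + √(4761 + 4·252540)] = (1/2)[69 + √1014921] ≈ (1/2)(69 + 1007.4329) = 538.2164.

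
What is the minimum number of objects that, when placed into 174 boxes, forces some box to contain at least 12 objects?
n = (12 − 1)·174 + 1 = 1915

By the generalised pigeonhole principle, to guarantee some box contains ≥ r objects we need more than (r − 1) · k objects total. Threshold: n = (r − 1) · k + 1. With r = 12 and k = 174: n = 11 · 174 + 1 = 1914 + 1 = 1915. For n = 1914 = 11 · 174, we can put exactly 11 objects in every box, avoiding 12 in any single one — so 1915 is tight.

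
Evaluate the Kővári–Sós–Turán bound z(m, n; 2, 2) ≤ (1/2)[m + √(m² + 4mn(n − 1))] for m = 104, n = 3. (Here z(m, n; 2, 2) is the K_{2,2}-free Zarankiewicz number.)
z(104, 3; 2, 2) ≤ (1/2)[104 + √(104² + 4·104·3·2)] = (1/2)[104 + √13312] = 109.6888

Kővári–Sós–Turán: let r_1, ..., r_104 be the row sums and z = Σ r_i the total number of 1s. Each pair of columns can share at most one row with both entries 1 (else a 2×2 all-ones block appears), so Σ_i C(r_i, 2) ≤ C(3, 2) = 3. By convexity Σ_i C(r_i, 2) ≥ 104·C(z/104, 2) = z(z − 104)/(2·104), giving z² − 104z − 104·3·2 ≤ 0 and hence z ≤ (1/2)[104 + √(10816 + 4·624)] = (1/2)[104 + √13312] ≈ (1/2)(104 + 115.3776) = 109.6888.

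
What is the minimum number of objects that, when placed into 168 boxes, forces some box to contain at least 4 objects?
n = (4 − 1)·168 + 1 = 505

By the generalised pigeonhole principle, to guarantee some box contains ≥ r objects we need more than (r − 1) · k objects total. Threshold: n = (r − 1) · k + 1. With r = 4 and k = 168: n = 3 · 168 + 1 = 504 + 1 = 505. For n = 504 = 3 · 168, we can put exactly 3 objects in every box, avoiding 4 in any single one — so 505 is tight.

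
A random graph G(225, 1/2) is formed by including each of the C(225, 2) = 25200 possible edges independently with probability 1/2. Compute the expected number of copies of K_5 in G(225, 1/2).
E[# K_5] = C(225, 5) · (1/2)^C(5, 2) = 4595146920 / 2^10 = 574393365/128 = 4487448.1640625

For each 5-subset S of vertices (there are C(225, 5) = 4595146920 such S), let X_S = 1 if S induces a K_5 (all C(5, 2) = 10 edges present). Then P(X_S = 1) = (1/2)^10 = 1/1024. By linearity of expectation, E[# K_5] = C(225, 5) · (1/2)^10 = 4595146920 / 1024 = 574393365/128 = 4487448.1640625.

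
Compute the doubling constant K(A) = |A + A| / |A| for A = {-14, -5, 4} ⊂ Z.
K = |A + A| / |A| = 5/3

Enumerate A + A = {a + b : a, b ∈ A}. With |A| = 3, there are |A|^2 = 9 ordered sum pairs; collecting distinct values, A + A = {-28, -19, -10, -1, 8}, so |A + A| = 5. Thus K = 5/3. Here |A + A| = 2|A| − 1 = 5, the minimum possible — so K = 5/3 is minimal, which holds iff A is an arithmetic progression.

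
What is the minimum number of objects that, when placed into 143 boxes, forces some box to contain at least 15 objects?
n = (15 − 1)·143 + 1 = 2003

By the generalised pigeonhole principle, to guarantee some box contains ≥ r objects we need more than (r − 1) · k objects total. Threshold: n = (r − 1) · k + 1. With r = 15 and k = 143: n = 14 · 143 + 1 = 2002 + 1 = 2003. For n = 2002 = 14 · 143, we can put exactly 14 objects in every box, avoiding 15 in any single one — so 2003 is tight.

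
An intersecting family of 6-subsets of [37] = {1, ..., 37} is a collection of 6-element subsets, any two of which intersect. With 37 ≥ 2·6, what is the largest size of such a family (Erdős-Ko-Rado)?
max |F| = C(36, 5) = 376992

The Erdős-Ko-Rado theorem states: for n ≥ 2k, an intersecting family of k-subsets of an n-element set has size at most C(n − 1, k − 1), with equality for 'star' families {A ⊆ [n] : |A| = k, i ∈ A} (fix an element i). For n = 37, k = 6: C(36, 5) = 376992.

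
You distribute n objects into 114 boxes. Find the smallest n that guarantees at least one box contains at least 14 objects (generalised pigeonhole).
n = (14 − 1)·114 + 1 = 1483

By the generalised pigeonhole principle, to guarantee some box contains ≥ r objects we need more than (r − 1) · k objects total. Threshold: n = (r − 1) · k + 1. With r = 14 and k = 114: n = 13 · 114 + 1 = 1482 + 1 = 1483. For n = 1482 = 13 · 114, we can put exactly 13 objects in every box, avoiding 14 in any single one — so 1483 is tight.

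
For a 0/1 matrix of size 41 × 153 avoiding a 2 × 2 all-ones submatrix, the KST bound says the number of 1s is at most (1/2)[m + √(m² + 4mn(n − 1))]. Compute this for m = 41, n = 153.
z(41, 153; 2, 2) ≤ (1/2)[41 + √(41² + 4·41·153·152)] = (1/2)[41 + √3815665] = 997.1864

Kővári–Sós–Turán: let r_1, ..., r_41 be the row sums and z = Σ r_i the total number of 1s. Each pair of columns can share at most one row with both entries 1 (else a 2×2 all-ones block appears), so Σ_i C(r_i, 2) ≤ C(153, 2) = 11628. By convexity Σ_i C(r_i, 2) ≥ 41·C(z/41, 2) = z(z − 41)/(2·41), giving z² − 41z − 41·153·152 ≤ 0 and hence z ≤ (1/2)[41 + √(1681 + 4·953496)] = (1/2)[41 + √3815665] ≈ (1/2)(41 + 1953.3727) = 997.1864.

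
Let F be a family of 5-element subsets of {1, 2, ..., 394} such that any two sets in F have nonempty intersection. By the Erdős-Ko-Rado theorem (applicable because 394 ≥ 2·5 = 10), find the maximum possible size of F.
max |F| = C(393, 4) = 978833310

Erdős-Ko-Rado (1961): when n ≥ 2k, max |F| = C(n−1, k−1). The bound is attained by the star {A : i ∈ A} for any fixed i ∈ [n]. Here C(394−1, 5−1) = C(393, 4) = 978833310.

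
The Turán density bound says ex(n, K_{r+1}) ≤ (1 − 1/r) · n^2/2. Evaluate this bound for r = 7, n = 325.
Turán density bound = (6/7) · 325^2/2 = 316875/7 ≈ 45267.8571

Turán's theorem: ex(n, K_{r+1}) is achieved by the complete r-partite Turán graph T(n, r) with parts as balanced as possible, and is at most (1 − 1/r) · n^2/2. For r = 7, n = 325: the density bound is (6/7) · 105625/2 = 316875/7 ≈ 45267.8571. The integer-valued extremum is e(T(325, 7)) = 45267, which is strictly less than the density bound 316875/7 since 7 ∤ 325 (the parts of T(325, 7) cannot all be equal).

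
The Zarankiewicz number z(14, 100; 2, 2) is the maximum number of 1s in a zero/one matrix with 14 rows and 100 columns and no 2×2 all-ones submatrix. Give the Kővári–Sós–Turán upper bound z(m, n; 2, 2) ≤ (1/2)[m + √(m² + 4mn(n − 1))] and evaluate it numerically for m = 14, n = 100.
z(14, 100; 2, 2) ≤ (1/2)[14 + √(14² + 4·14·100·99)] = (1/2)[14 + √554596] = 379.356

Kővári–Sós–Turán: let r_1, ..., r_14 be the row sums and z = Σ r_i the total number of 1s. Each pair of columns can share at most one row with both entries 1 (else a 2×2 all-ones block appears), so Σ_i C(r_i, 2) ≤ C(100, 2) = 4950. By convexity Σ_i C(r_i, 2) ≥ 14·C(z/14, 2) = z(z − 14)/(2·14), giving z² − 14z − 14·100·99 ≤ 0 and hence z ≤ (1/2)[14 + √(196 + 4·138600)] = (1/2)[14 + √554596] ≈ (1/2)(14 + 744.712) = 379.356.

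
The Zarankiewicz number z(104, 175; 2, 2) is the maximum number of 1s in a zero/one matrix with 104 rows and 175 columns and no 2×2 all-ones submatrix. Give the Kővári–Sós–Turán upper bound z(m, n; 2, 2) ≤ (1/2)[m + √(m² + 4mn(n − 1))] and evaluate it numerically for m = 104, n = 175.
z(104, 175; 2, 2) ≤ (1/2)[104 + √(104² + 4·104·175·174)] = (1/2)[104 + √12678016] = 1832.3101

Kővári–Sós–Turán: let r_1, ..., r_104 be the row sums and z = Σ r_i the total number of 1s. Each pair of columns can share at most one row with both entries 1 (else a 2×2 all-ones block appears), so Σ_i C(r_i, 2) ≤ C(175, 2) = 15225. By convexity Σ_i C(r_i, 2) ≥ 104·C(z/104, 2) = z(z − 104)/(2·104), giving z² − 104z − 104·175·174 ≤ 0 and hence z ≤ (1/2)[104 + √(10816 + 4·3166800)] = (1/2)[104 + √12678016] ≈ (1/2)(104 + 3560.6202) = 1832.3101.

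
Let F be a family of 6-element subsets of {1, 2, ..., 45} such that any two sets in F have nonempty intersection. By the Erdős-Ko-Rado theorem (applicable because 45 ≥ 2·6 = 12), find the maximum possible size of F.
max |F| = C(44, 5) = 1086008

Erdős-Ko-Rado (1961): when n ≥ 2k, max |F| = C(n−1, k−1). The bound is attained by the star {A : i ∈ A} for any fixed i ∈ [n]. Here C(45−1, 6−1) = C(44, 5) = 1086008.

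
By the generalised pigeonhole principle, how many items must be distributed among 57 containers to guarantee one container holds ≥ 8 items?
n = (8 − 1)·57 + 1 = 400

By the generalised pigeonhole principle, to guarantee some box contains ≥ r objects we need more than (r − 1) · k objects total. Threshold: n = (r − 1) · k + 1. With r = 8 and k = 57: n = 7 · 57 + 1 = 399 + 1 = 400. For n = 399 = 7 · 57, we can put exactly 7 objects in every box, avoiding 8 in any single one — so 400 is tight.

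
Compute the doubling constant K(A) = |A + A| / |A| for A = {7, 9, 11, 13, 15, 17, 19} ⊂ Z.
K = |A + A| / |A| = 13/7

Enumerate A + A = {a + b : a, b ∈ A}. With |A| = 7, there are |A|^2 = 49 ordered sum pairs; collecting distinct values, A + A = {14, 16, 18, 20, 22, 24, 26, 28, 30, 32, 34, 36, 38}, so |A + A| = 13. Thus K = 13/7. Here |A + A| = 2|A| − 1 = 13, the minimum possible — so K = 13/7 is minimal, which holds iff A is an arithmetic progression.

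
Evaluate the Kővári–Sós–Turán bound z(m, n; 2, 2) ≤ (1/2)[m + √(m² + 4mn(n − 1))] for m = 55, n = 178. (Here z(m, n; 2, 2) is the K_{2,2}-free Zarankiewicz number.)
z(55, 178; 2, 2) ≤ (1/2)[55 + √(55² + 4·55·178·177)] = (1/2)[55 + √6934345] = 1344.1572

Kővári–Sós–Turán: let r_1, ..., r_55 be the row sums and z = Σ r_i the total number of 1s. Each pair of columns can share at most one row with both entries 1 (else a 2×2 all-ones block appears), so Σ_i C(r_i, 2) ≤ C(178, 2) = 15753. By convexity Σ_i C(r_i, 2) ≥ 55·C(z/55, 2) = z(z − 55)/(2·55), giving z² − 55z − 55·178·177 ≤ 0 and hence z ≤ (1/2)[55 + √(3025 + 4·1732830)] = (1/2)[55 + √6934345] ≈ (1/2)(55 + 2633.3145) = 1344.1572.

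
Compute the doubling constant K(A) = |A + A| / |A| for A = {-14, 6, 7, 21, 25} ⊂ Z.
K = |A + A| / |A| = 15/5 = 3

Enumerate A + A = {a + b : a, b ∈ A}. With |A| = 5, there are |A|^2 = 25 ordered sum pairs; collecting distinct values, A + A = {-28, -8, -7, 7, 11, 12, 13, 14, 27, 28, 31, 32, 42, 46, 50}, so |A + A| = 15. Thus K = 15/5 = 3. For comparison, the minimum possible |A + A| over all 5-element sets is 2·5 − 1 = 9 (so min K = 9/5), attained only by arithmetic progressions.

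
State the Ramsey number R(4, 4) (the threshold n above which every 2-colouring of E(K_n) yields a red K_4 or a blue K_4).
R(4, 4) = 18

Lower bound: an explicit 2-colouring of K_{17} (typically a Paley-type or other structured construction) avoids a red K_4 and a blue K_4, showing R(4, 4) > 17.
Upper bound: the Erdős–Szekeres recurrence R(r, t') ≤ R(r−1, t') + R(r, t'−1) yields R(4, 4) ≤ 18.
Hence R(4, 4) = 18.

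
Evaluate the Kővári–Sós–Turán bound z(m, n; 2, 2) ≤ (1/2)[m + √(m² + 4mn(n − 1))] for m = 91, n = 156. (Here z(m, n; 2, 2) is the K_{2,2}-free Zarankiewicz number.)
z(91, 156; 2, 2) ≤ (1/2)[91 + √(91² + 4·91·156·155)] = (1/2)[91 + √8809801] = 1529.5654

Kővári–Sós–Turán: let r_1, ..., r_91 be the row sums and z = Σ r_i the total number of 1s. Each pair of columns can share at most one row with both entries 1 (else a 2×2 all-ones block appears), so Σ_i C(r_i, 2) ≤ C(156, 2) = 12090. By convexity Σ_i C(r_i, 2) ≥ 91·C(z/91, 2) = z(z − 91)/(2·91), giving z² − 91z − 91·156·155 ≤ 0 and hence z ≤ (1/2)[91 + √(8281 + 4·2200380)] = (1/2)[91 + √8809801] ≈ (1/2)(91 + 2968.1309) = 1529.5654.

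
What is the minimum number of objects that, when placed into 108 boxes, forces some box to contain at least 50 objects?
n = (50 − 1)·108 + 1 = 5293

By the generalised pigeonhole principle, to guarantee some box contains ≥ r objects we need more than (r − 1) · k objects total. Threshold: n = (r − 1) · k + 1. With r = 50 and k = 108: n = 49 · 108 + 1 = 5292 + 1 = 5293. For n = 5292 = 49 · 108, we can put exactly 49 objects in every box, avoiding 50 in any single one — so 5293 is tight.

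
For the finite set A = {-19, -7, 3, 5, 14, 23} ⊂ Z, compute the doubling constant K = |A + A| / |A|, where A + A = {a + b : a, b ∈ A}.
K = |A + A| / |A| = 19/6

Enumerate A + A = {a + b : a, b ∈ A}. With |A| = 6, there are |A|^2 = 36 ordered sum pairs; collecting distinct values, A + A = {-38, -26, -16, -14, -5, -4, -2, 4, 6, 7, 8, 10, 16, 17, 19, 26, 28, 37, 46}, so |A + A| = 19. Thus K = 19/6. For comparison, the minimum possible |A + A| over all 6-element sets is 2·6 − 1 = 11 (so min K = 11/6), attained only by arithmetic progressions.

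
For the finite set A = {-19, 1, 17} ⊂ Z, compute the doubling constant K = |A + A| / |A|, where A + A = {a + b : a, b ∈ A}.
K = |A + A| / |A| = 6/3 = 2

Enumerate A + A = {a + b : a, b ∈ A}. With |A| = 3, there are |A|^2 = 9 ordered sum pairs; collecting distinct values, A + A = {-38, -18, -2, 2, 18, 34}, so |A + A| = 6. Thus K = 6/3 = 2. For comparison, the minimum possible |A + A| over all 3-element sets is 2·3 − 1 = 5 (so min K = 5/3), attained only by arithmetic progressions.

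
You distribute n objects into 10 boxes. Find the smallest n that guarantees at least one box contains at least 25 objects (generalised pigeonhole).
n = (25 − 1)·10 + 1 = 241

By the generalised pigeonhole principle, to guarantee some box contains ≥ r objects we need more than (r − 1) · k objects total. Threshold: n = (r − 1) · k + 1. With r = 25 and k = 10: n = 24 · 10 + 1 = 240 + 1 = 241. For n = 240 = 24 · 10, we can put exactly 24 objects in every box, avoiding 25 in any single one — so 241 is tight.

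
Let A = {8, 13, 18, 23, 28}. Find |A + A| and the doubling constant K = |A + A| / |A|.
K = |A + A| / |A| = 9/5

Enumerate A + A = {a + b : a, b ∈ A}. With |A| = 5, there are |A|^2 = 25 ordered sum pairs; collecting distinct values, A + A = {16, 21, 26, 31, 36, 41, 46, 51, 56}, so |A + A| = 9. Thus K = 9/5. Here |A + A| = 2|A| − 1 = 9, the minimum possible — so K = 9/5 is minimal, which holds iff A is an arithmetic progression.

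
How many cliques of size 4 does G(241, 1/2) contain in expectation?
E[# K_4] = C(241, 4) · (1/2)^C(4, 2) = 137085620 / 2^6 = 34271405/16 = 2141962.8125

For each 4-subset S of vertices (there are C(241, 4) = 137085620 such S), let X_S = 1 if S induces a K_4 (all C(4, 2) = 6 edges present). Then P(X_S = 1) = (1/2)^6 = 1/64. By linearity of expectation, E[# K_4] = C(241, 4) · (1/2)^6 = 137085620 / 64 = 34271405/16 = 2141962.8125.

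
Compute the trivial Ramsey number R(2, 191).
R(2, 191) = 191

R(2, k) = k for all k ≥ 2: in a 2-colouring of K_k, either some edge is red (a red K_2) or all edges are blue (a blue K_k). And K_{190} coloured all-blue has no blue K_191, so R(2, 191) > 190. Hence R(2, 191) = 191.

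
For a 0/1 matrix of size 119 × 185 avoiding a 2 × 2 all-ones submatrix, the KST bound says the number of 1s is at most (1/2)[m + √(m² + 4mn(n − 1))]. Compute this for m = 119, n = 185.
z(119, 185; 2, 2) ≤ (1/2)[119 + √(119² + 4·119·185·184)] = (1/2)[119 + √16217201] = 2073.0293

Kővári–Sós–Turán: let r_1, ..., r_119 be the row sums and z = Σ r_i the total number of 1s. Each pair of columns can share at most one row with both entries 1 (else a 2×2 all-ones block appears), so Σ_i C(r_i, 2) ≤ C(185, 2) = 17020. By convexity Σ_i C(r_i, 2) ≥ 119·C(z/119, 2) = z(z − 119)/(2·119), giving z² − 119z − 119·185·184 ≤ 0 and hence z ≤ (1/2)[119 + √(14161 + 4·4050760)] = (1/2)[119 + √16217201] ≈ (1/2)(119 + 4027.0586) = 2073.0293.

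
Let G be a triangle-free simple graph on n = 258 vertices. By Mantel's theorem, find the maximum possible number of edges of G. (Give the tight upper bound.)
ex(258, K_3) = ⌊258^2/4⌋ = 16641

Mantel (1907): a triangle-free graph on n vertices has at most ⌊n^2/4⌋ edges, with equality for the complete bipartite graph K_{⌊n/2⌋, ⌈n/2⌉}. For n = 258: ⌊258^2/4⌋ = ⌊66564/4⌋ = 16641. The extremal graph is K_{129, 129}, which has 129·129 = 16641 edges.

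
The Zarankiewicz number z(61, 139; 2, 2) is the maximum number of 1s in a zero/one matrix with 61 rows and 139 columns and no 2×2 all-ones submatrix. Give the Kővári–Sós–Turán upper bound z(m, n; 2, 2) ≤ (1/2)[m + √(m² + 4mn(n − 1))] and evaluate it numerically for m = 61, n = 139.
z(61, 139; 2, 2) ≤ (1/2)[61 + √(61² + 4·61·139·138)] = (1/2)[61 + √4684129] = 1112.6424

Kővári–Sós–Turán: let r_1, ..., r_61 be the row sums and z = Σ r_i the total number of 1s. Each pair of columns can share at most one row with both entries 1 (else a 2×2 all-ones block appears), so Σ_i C(r_i, 2) ≤ C(139, 2) = 9591. By convexity Σ_i C(r_i, 2) ≥ 61·C(z/61, 2) = z(z − 61)/(2·61), giving z² − 61z − 61·139·138 ≤ 0 and hence z ≤ (1/2)[61 + √(3721 + 4·1170102)] = (1/2)[61 + √4684129] ≈ (1/2)(61 + 2164.2849) = 1112.6424.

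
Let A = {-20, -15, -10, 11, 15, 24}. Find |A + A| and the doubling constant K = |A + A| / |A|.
K = |A + A| / |A| = 20/6 = 10/3

Enumerate A + A = {a + b : a, b ∈ A}. With |A| = 6, there are |A|^2 = 36 ordered sum pairs; collecting distinct values, A + A = {-40, -35, -30, -25, -20, -9, -5, -4, 0, 1, 4, 5, 9, 14, 22, 26, 30, 35, 39, 48}, so |A + A| = 20. Thus K = 20/6 = 10/3. For comparison, the minimum possible |A + A| over all 6-element sets is 2·6 − 1 = 11 (so min K = 11/6), attained only by arithmetic progressions.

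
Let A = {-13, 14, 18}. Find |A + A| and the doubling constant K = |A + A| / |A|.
K = |A + A| / |A| = 6/3 = 2

Enumerate A + A = {a + b : a, b ∈ A}. With |A| = 3, there are |A|^2 = 9 ordered sum pairs; collecting distinct values, A + A = {-26, 1, 5, 28, 32, 36}, so |A + A| = 6. Thus K = 6/3 = 2. For comparison, the minimum possible |A + A| over all 3-element sets is 2·3 − 1 = 5 (so min K = 5/3), attained only by arithmetic progressions.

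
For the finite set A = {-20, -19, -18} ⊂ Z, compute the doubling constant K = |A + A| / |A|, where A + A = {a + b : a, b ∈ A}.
K = |A + A| / |A| = 5/3

Enumerate A + A = {a + b : a, b ∈ A}. With |A| = 3, there are |A|^2 = 9 ordered sum pairs; collecting distinct values, A + A = {-40, -39, -38, -37, -36}, so |A + A| = 5. Thus K = 5/3. Here |A + A| = 2|A| − 1 = 5, the minimum possible — so K = 5/3 is minimal, which holds iff A is an arithmetic progression.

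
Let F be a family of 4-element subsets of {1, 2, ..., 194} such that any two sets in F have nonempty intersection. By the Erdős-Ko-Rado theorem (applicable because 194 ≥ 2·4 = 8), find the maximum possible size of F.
max |F| = C(193, 3) = 1179616

Erdős-Ko-Rado (1961): when n ≥ 2k, max |F| = C(n−1, k−1). The bound is attained by the star {A : i ∈ A} for any fixed i ∈ [n]. Here C(194−1, 4−1) = C(193, 3) = 1179616.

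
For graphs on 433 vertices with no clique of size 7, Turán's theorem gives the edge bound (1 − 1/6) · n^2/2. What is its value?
Turán density bound = (5/6) · 433^2/2 = 937445/12 ≈ 78120.4167

Turán's theorem: ex(n, K_{r+1}) is achieved by the complete r-partite Turán graph T(n, r) with parts as balanced as possible, and is at most (1 − 1/r) · n^2/2. For r = 6, n = 433: the density bound is (5/6) · 187489/2 = 937445/12 ≈ 78120.4167. The integer-valued extremum is e(T(433, 6)) = 78120, which is strictly less than the density bound 937445/12 since 6 ∤ 433 (the parts of T(433, 6) cannot all be equal).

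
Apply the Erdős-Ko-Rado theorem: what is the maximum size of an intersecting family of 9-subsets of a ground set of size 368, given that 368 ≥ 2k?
max |F| = C(367, 8) = 7558676743123935

The Erdős-Ko-Rado theorem states: for n ≥ 2k, an intersecting family of k-subsets of an n-element set has size at most C(n − 1, k − 1), with equality for 'star' families {A ⊆ [n] : |A| = k, i ∈ A} (fix an element i). For n = 368, k = 9: C(367, 8) = 7558676743123935.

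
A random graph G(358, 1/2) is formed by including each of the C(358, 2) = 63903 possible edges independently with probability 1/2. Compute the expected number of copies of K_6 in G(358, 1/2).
E[# K_6] = C(358, 6) · (1/2)^C(6, 2) = 2803335422713 / 2^15 ≈ 85551007.773224

For each 6-subset S of vertices (there are C(358, 6) = 2803335422713 such S), let X_S = 1 if S induces a K_6 (all C(6, 2) = 15 edges present). Then P(X_S = 1) = (1/2)^15 = 1/32768. By linearity of expectation, E[# K_6] = C(358, 6) · (1/2)^15 = 2803335422713 / 32768 ≈ 85551007.773224.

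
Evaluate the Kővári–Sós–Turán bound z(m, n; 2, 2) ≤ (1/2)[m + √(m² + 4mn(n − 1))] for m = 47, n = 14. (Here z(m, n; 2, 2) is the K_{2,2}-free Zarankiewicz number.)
z(47, 14; 2, 2) ≤ (1/2)[47 + √(47² + 4·47·14·13)] = (1/2)[47 + √36425] = 118.9267

Kővári–Sós–Turán: let r_1, ..., r_47 be the row sums and z = Σ r_i the total number of 1s. Each pair of columns can share at most one row with both entries 1 (else a 2×2 all-ones block appears), so Σ_i C(r_i, 2) ≤ C(14, 2) = 91. By convexity Σ_i C(r_i, 2) ≥ 47·C(z/47, 2) = z(z − 47)/(2·47), giving z² − 47z − 47·14·13 ≤ 0 and hence z ≤ (1/2)[47 + √(2209 + 4·8554)] = (1/2)[47 + √36425] ≈ (1/2)(47 + 190.8533) = 118.9267.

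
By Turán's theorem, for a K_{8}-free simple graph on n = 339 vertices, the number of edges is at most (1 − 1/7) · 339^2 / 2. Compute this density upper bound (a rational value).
Turán density bound = (6/7) · 339^2/2 = 344763/7 ≈ 49251.8571

Turán's theorem: ex(n, K_{r+1}) is achieved by the complete r-partite Turán graph T(n, r) with parts as balanced as possible, and is at most (1 − 1/r) · n^2/2. For r = 7, n = 339: the density bound is (6/7) · 114921/2 = 344763/7 ≈ 49251.8571. The integer-valued extremum is e(T(339, 7)) = 49251, which is strictly less than the density bound 344763/7 since 7 ∤ 339 (the parts of T(339, 7) cannot all be equal).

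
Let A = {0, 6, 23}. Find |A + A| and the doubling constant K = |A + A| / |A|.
K = |A + A| / |A| = 6/3 = 2

Enumerate A + A = {a + b : a, b ∈ A}. With |A| = 3, there are |A|^2 = 9 ordered sum pairs; collecting distinct values, A + A = {0, 6, 12, 23, 29, 46}, so |A + A| = 6. Thus K = 6/3 = 2. For comparison, the minimum possible |A + A| over all 3-element sets is 2·3 − 1 = 5 (so min K = 5/3), attained only by arithmetic progressions.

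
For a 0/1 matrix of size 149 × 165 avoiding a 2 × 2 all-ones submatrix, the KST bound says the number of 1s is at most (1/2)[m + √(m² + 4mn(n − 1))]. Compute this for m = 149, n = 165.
z(149, 165; 2, 2) ≤ (1/2)[149 + √(149² + 4·149·165·164)] = (1/2)[149 + √16149961] = 2083.8507

Kővári–Sós–Turán: let r_1, ..., r_149 be the row sums and z = Σ r_i the total number of 1s. Each pair of columns can share at most one row with both entries 1 (else a 2×2 all-ones block appears), so Σ_i C(r_i, 2) ≤ C(165, 2) = 13530. By convexity Σ_i C(r_i, 2) ≥ 149·C(z/149, 2) = z(z − 149)/(2·149), giving z² − 149z − 149·165·164 ≤ 0 and hence z ≤ (1/2)[149 + √(22201 + 4·4031940)] = (1/2)[149 + √16149961] ≈ (1/2)(149 + 4018.7014) = 2083.8507.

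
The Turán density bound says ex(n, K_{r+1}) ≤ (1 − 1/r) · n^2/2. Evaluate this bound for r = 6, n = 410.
Turán density bound = (5/6) · 410^2/2 = 210125/3 ≈ 70041.6667

Turán's theorem: ex(n, K_{r+1}) is achieved by the complete r-partite Turán graph T(n, r) with parts as balanced as possible, and is at most (1 − 1/r) · n^2/2. For r = 6, n = 410: the density bound is (5/6) · 168100/2 = 210125/3 ≈ 70041.6667. The integer-valued extremum is e(T(410, 6)) = 70041, which is strictly less than the density bound 210125/3 since 6 ∤ 410 (the parts of T(410, 6) cannot all be equal).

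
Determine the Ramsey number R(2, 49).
R(2, 49) = 49

R(2, k) = k for all k ≥ 2: in a 2-colouring of K_k, either some edge is red (a red K_2) or all edges are blue (a blue K_k). And K_{48} coloured all-blue has no blue K_49, so R(2, 49) > 48. Hence R(2, 49) = 49.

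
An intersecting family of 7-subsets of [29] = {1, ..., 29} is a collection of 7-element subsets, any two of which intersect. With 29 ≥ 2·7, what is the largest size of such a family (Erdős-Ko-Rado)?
max |F| = C(28, 6) = 376740

Erdős-Ko-Rado (1961): when n ≥ 2k, max |F| = C(n−1, k−1). The bound is attained by the star {A : i ∈ A} for any fixed i ∈ [n]. Here C(29−1, 7−1) = C(28, 6) = 376740.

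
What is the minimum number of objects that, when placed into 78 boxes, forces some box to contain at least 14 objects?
n = (14 − 1)·78 + 1 = 1015

By the generalised pigeonhole principle, to guarantee some box contains ≥ r objects we need more than (r − 1) · k objects total. Threshold: n = (r − 1) · k + 1. With r = 14 and k = 78: n = 13 · 78 + 1 = 1014 + 1 = 1015. For n = 1014 = 13 · 78, we can put exactly 13 objects in every box, avoiding 14 in any single one — so 1015 is tight.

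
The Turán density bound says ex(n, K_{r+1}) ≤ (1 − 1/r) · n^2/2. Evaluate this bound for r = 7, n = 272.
Turán density bound = (6/7) · 272^2/2 = 221952/7 ≈ 31707.4286

Turán's theorem: ex(n, K_{r+1}) is achieved by the complete r-partite Turán graph T(n, r) with parts as balanced as possible, and is at most (1 − 1/r) · n^2/2. For r = 7, n = 272: the density bound is (6/7) · 73984/2 = 221952/7 ≈ 31707.4286. The integer-valued extremum is e(T(272, 7)) = 31707, which is strictly less than the density bound 221952/7 since 7 ∤ 272 (the parts of T(272, 7) cannot all be equal).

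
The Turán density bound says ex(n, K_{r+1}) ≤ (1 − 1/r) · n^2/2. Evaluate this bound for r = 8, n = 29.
Turán density bound = (7/8) · 29^2/2 = 5887/16 ≈ 367.9375

Turán's theorem: ex(n, K_{r+1}) is achieved by the complete r-partite Turán graph T(n, r) with parts as balanced as possible, and is at most (1 − 1/r) · n^2/2. For r = 8, n = 29: the density bound is (7/8) · 841/2 = 5887/16 ≈ 367.9375. The integer-valued extremum is e(T(29, 8)) = 367, which is strictly less than the density bound 5887/16 since 8 ∤ 29 (the parts of T(29, 8) cannot all be equal).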